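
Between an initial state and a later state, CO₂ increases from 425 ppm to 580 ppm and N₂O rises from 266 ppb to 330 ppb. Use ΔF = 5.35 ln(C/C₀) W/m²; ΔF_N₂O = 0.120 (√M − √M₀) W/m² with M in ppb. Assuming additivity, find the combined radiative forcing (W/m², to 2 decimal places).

CO₂: 5.35 × ln(580/425) = 5.35 × ln(1.36471) = 5.35 × 0.31094 = 1.6635 W/m².
N₂O: 0.120 × (√330 − √266) = 0.120 × (18.1659 − 16.3095) = 0.120 × 1.8564 = 0.2228 W/m².
Total ΔF = 1.6635 + 0.2228 = 1.8863 W/m².

ΔF = 1.89 W/m²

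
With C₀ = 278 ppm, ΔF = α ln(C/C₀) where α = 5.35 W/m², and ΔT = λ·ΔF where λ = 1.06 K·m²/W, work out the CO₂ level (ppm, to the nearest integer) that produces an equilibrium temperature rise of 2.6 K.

C ≈ 440 ppm

Required forcing: ΔF = ΔT/λ = 2.6/1.06 = 2.4528 W/m².
Then ln(C/278) = ΔF/5.35 = 2.4528/5.35 = 0.45847.
So C = 278 × e^0.45847 = 278 × 1.58165 = 439.70 ppm.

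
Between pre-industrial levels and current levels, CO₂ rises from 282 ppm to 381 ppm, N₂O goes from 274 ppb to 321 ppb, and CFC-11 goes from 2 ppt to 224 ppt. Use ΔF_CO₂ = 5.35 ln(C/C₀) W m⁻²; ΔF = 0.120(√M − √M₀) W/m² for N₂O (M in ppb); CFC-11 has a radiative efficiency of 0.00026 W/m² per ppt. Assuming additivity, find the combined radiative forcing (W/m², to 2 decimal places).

ΔF = 1.83 W/m²

CO₂: 5.35 × ln(381/282) = 5.35 × ln(1.35106) = 5.35 × 0.30089 = 1.6098 W/m².
N₂O: 0.120 × (√321 − √274) = 0.120 × (17.9165 − 16.5529) = 0.120 × 1.3636 = 0.1636 W/m².
CFC-11: ΔF = 0.00026 × (224 − 2) = 0.00026 × 222 = 0.0577 W/m².
Total ΔF = 1.6098 + 0.1636 + 0.0577 = 1.8311 W/m².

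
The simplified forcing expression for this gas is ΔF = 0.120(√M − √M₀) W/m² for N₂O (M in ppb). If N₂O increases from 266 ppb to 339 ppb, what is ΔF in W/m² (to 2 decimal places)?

ΔF = 0.25 W/m²

N₂O: 0.120 × (√339 − √266) = 0.120 × (18.4120 − 16.3095) = 0.120 × 2.1025 = 0.2523 W/m².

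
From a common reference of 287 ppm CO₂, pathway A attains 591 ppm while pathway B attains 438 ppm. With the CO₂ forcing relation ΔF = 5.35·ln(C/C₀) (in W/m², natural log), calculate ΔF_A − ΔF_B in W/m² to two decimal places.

ΔF_A − ΔF_B = 1.60 W/m²

ΔF_A = 5.35 ln(591/287) = 5.35 × 0.72233 = 3.8645 W/m².
ΔF_B = 5.35 ln(438/287) = 5.35 × 0.42274 = 2.2617 W/m².
Difference: 3.8645 − 2.2617 = 1.6028 W/m².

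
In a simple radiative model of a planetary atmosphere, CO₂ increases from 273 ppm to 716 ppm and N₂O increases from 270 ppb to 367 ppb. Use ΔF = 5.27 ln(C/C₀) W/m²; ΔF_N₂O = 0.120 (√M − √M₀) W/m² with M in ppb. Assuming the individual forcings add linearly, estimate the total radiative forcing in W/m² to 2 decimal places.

ΔF = 5.41 W/m²

CO₂: 5.27 × ln(716/273) = 5.27 × ln(2.62271) = 5.27 × 0.96421 = 5.0814 W/m².
N₂O: 0.120 × (√367 − √270) = 0.120 × (19.1572 − 16.4317) = 0.120 × 2.7255 = 0.3271 W/m².
Total ΔF = 5.0814 + 0.3271 = 5.4085 W/m².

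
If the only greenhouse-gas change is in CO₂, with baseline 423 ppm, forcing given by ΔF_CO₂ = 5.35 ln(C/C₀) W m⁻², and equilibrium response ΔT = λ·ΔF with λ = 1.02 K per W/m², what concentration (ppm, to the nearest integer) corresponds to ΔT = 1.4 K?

Required forcing: ΔF = ΔT/λ = 1.4/1.02 = 1.3725 W/m².
Then ln(C/423) = ΔF/5.35 = 1.3725/5.35 = 0.25654.
So C = 423 × e^0.25654 = 423 × 1.29245 = 546.71 ppm.

C ≈ 547 ppm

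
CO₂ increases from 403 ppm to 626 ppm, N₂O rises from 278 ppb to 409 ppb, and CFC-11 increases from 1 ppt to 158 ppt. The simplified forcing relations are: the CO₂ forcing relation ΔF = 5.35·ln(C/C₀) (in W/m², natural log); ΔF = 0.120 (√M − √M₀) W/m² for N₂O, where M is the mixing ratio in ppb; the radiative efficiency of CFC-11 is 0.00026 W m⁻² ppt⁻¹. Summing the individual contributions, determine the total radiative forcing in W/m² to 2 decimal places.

CO₂: 5.35 × ln(626/403) = 5.35 × ln(1.55335) = 5.35 × 0.44041 = 2.3562 W/m².
N₂O: 0.120 × (√409 − √278) = 0.120 × (20.2237 − 16.6733) = 0.120 × 3.5504 = 0.4260 W/m².
CFC-11: ΔF = 0.00026 × (158 − 1) = 0.00026 × 157 = 0.0408 W/m².
Total ΔF = 2.3562 + 0.4260 + 0.0408 = 2.8230 W/m².

ΔF = 2.82 W/m²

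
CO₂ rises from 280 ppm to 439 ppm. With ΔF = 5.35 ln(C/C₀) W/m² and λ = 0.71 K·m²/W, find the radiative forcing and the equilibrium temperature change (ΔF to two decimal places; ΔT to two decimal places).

CO₂: 5.35 × ln(439/280) = 5.35 × ln(1.56786) = 5.35 × 0.44971 = 2.4059 W/m².
ΔT = λ ΔF = 0.71 × 2.41 = 1.7111 K.

ΔF = 2.41 W/m²; ΔT = 1.71 K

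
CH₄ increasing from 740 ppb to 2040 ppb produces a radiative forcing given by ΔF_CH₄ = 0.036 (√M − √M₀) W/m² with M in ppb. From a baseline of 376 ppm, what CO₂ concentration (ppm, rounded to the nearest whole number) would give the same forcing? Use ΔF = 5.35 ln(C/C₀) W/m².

C ≈ 424 ppm

CH₄ forcing: 0.036 × (√2040 − √740) = 0.036 × (45.1664 − 27.2029) = 0.036 × 17.9635 = 0.64669 W/m².
Set 5.35 ln(C/376) = 0.64669: ln(C/376) = 0.64669/5.35 = 0.12088, so C = 376 × e^0.12088 = 376 × 1.12849 = 424.31 ppm.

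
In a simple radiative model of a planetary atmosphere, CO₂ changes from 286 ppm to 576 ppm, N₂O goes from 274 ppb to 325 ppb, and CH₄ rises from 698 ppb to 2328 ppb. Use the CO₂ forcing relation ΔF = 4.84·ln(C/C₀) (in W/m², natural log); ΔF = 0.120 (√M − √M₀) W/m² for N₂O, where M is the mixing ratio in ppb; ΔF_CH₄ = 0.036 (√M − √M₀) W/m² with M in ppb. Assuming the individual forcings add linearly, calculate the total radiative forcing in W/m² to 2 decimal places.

ΔF = 4.35 W/m²

CO₂: 4.84 × ln(576/286) = 4.84 × ln(2.01399) = 4.84 × 0.70012 = 3.3886 W/m².
N₂O: 0.120 × (√325 − √274) = 0.120 × (18.0278 − 16.5529) = 0.120 × 1.4749 = 0.1770 W/m².
CH₄: 0.036 × (√2328 − √698) = 0.036 × (48.2494 − 26.4197) = 0.036 × 21.8297 = 0.7859 W/m².
Total ΔF = 3.3886 + 0.1770 + 0.7859 = 4.3515 W/m².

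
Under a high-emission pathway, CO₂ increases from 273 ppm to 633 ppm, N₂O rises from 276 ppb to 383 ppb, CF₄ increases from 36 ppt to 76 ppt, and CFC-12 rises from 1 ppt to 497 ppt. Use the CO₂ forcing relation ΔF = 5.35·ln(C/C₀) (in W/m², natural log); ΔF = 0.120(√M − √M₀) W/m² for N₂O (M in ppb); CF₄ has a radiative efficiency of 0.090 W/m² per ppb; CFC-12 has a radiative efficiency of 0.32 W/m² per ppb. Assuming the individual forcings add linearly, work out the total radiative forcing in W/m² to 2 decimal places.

CO₂: 5.35 × ln(633/273) = 5.35 × ln(2.31868) = 5.35 × 0.84100 = 4.4994 W/m².
N₂O: 0.120 × (√383 − √276) = 0.120 × (19.5704 − 16.6132) = 0.120 × 2.9572 = 0.3549 W/m².
CF₄: Δ = 76 − 36 = 40 ppt = 0.040 ppb; ΔF = 0.090 × 0.040 = 0.0036 W/m².
CFC-12: Δ = 497 − 1 = 496 ppt = 0.496 ppb; ΔF = 0.32 × 0.496 = 0.1587 W/m².
Total ΔF = 4.4994 + 0.3549 + 0.0036 + 0.1587 = 5.0166 W/m².

ΔF = 5.02 W/m²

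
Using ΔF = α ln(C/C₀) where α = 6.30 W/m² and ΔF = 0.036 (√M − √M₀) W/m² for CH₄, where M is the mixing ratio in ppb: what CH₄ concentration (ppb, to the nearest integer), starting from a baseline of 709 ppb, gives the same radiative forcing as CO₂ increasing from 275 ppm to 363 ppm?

CO₂ forcing: 6.30 × ln(363/275) = 6.30 × 0.277632 = 1.74908 W/m².
Set 0.036(√M − √709) = 1.74908: √M = 1.74908/0.036 + √709 = 48.5856 + 26.6271 = 75.2127.
M = (75.2127)² = 5656.95 ppb.

M ≈ 5657 ppb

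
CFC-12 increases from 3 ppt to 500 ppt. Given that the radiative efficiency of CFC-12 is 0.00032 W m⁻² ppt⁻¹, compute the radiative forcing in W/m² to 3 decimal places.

CFC-12: ΔF = 0.00032 × (500 − 3) = 0.00032 × 497 = 0.1590 W/m².

ΔF = 0.159 W/m²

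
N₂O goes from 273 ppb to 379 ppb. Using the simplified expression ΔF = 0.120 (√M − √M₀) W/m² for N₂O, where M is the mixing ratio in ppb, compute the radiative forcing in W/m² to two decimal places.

N₂O: 0.120 × (√379 − √273) = 0.120 × (19.4679 − 16.5227) = 0.120 × 2.9452 = 0.3534 W/m².

ΔF = 0.35 W/m²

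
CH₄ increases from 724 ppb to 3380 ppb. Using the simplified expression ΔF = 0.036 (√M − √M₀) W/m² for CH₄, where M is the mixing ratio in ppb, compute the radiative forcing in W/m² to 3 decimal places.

ΔF = 1.124 W/m²

CH₄: 0.036 × (√3380 − √724) = 0.036 × (58.1378 − 26.9072) = 0.036 × 31.2306 = 1.1243 W/m².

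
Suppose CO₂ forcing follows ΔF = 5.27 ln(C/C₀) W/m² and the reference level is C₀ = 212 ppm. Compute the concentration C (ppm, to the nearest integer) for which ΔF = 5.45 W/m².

C ≈ 596 ppm

Set 5.27 ln(C/212) = 5.45, so ln(C/212) = 5.45/5.27 = 1.03416.
Then C/212 = e^1.03416 = 2.81274, giving C = 212 × 2.81274 = 596.30 ppm.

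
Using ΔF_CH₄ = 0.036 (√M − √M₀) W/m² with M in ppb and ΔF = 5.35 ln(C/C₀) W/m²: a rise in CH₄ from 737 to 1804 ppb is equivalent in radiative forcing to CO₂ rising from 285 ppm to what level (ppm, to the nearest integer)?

CH₄ forcing: 0.036 × (√1804 − √737) = 0.036 × (42.4735 − 27.1477) = 0.036 × 15.3258 = 0.55173 W/m².
Set 5.35 ln(C/285) = 0.55173: ln(C/285) = 0.55173/5.35 = 0.10313, so C = 285 × e^0.10313 = 285 × 1.10864 = 315.96 ppm.

C ≈ 316 ppm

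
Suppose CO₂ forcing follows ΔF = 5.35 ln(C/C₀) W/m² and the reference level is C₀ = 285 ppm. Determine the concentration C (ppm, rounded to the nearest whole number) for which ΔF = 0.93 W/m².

C ≈ 339 ppm

Set 5.35 ln(C/285) = 0.93, so ln(C/285) = 0.93/5.35 = 0.17383.
Then C/285 = e^0.17383 = 1.18985, giving C = 285 × 1.18985 = 339.11 ppm.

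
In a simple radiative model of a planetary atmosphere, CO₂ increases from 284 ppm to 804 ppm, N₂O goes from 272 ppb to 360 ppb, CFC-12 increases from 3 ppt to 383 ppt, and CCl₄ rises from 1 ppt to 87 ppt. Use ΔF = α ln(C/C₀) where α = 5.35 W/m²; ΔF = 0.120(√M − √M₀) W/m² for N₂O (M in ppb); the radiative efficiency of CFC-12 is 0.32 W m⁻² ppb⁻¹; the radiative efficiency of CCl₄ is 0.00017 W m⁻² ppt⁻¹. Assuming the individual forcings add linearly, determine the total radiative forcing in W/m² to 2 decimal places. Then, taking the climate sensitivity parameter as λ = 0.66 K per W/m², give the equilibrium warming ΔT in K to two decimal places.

CO₂: 5.35 × ln(804/284) = 5.35 × ln(2.83099) = 5.35 × 1.04063 = 5.5674 W/m².
N₂O: 0.120 × (√360 − √272) = 0.120 × (18.9737 − 16.4924) = 0.120 × 2.4813 = 0.2978 W/m².
CFC-12: Δ = 383 − 3 = 380 ppt = 0.380 ppb; ΔF = 0.32 × 0.380 = 0.1216 W/m².
CCl₄: ΔF = 0.00017 × (87 − 1) = 0.00017 × 86 = 0.0146 W/m².
Total ΔF = 5.5674 + 0.2978 + 0.1216 + 0.0146 = 6.0014 W/m².
ΔT = λ ΔF = 0.66 × 6.00 = 3.9600 K.

ΔF = 6.00 W/m²; ΔT = 3.96 K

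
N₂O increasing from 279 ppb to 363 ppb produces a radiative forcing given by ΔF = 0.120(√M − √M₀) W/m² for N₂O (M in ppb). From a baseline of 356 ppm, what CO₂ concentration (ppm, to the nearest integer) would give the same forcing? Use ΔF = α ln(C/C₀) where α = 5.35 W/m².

C ≈ 375 ppm

N₂O forcing: 0.120 × (√363 − √279) = 0.120 × (19.0526 − 16.7033) = 0.120 × 2.3493 = 0.28192 W/m².
Set 5.35 ln(C/356) = 0.28192: ln(C/356) = 0.28192/5.35 = 0.05270, so C = 356 × e^0.05270 = 356 × 1.05411 = 375.26 ppm.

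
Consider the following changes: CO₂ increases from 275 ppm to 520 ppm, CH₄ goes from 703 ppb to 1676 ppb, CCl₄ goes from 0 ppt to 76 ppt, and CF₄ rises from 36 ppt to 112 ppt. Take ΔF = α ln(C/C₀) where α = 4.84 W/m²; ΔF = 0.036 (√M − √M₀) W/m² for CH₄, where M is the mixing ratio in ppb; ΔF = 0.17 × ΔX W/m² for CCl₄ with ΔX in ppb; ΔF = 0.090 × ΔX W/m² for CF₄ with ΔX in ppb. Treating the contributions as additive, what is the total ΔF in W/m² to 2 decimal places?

ΔF = 3.62 W/m²

CO₂: 4.84 × ln(520/275) = 4.84 × ln(1.89091) = 4.84 × 0.63706 = 3.0834 W/m².
CH₄: 0.036 × (√1676 − √703) = 0.036 × (40.9390 − 26.5141) = 0.036 × 14.4249 = 0.5193 W/m².
CCl₄: Δ = 76 − 0 = 76 ppt = 0.076 ppb; ΔF = 0.17 × 0.076 = 0.0129 W/m².
CF₄: Δ = 112 − 36 = 76 ppt = 0.076 ppb; ΔF = 0.090 × 0.076 = 0.0068 W/m².
Total ΔF = 3.0834 + 0.5193 + 0.0129 + 0.0068 = 3.6224 W/m².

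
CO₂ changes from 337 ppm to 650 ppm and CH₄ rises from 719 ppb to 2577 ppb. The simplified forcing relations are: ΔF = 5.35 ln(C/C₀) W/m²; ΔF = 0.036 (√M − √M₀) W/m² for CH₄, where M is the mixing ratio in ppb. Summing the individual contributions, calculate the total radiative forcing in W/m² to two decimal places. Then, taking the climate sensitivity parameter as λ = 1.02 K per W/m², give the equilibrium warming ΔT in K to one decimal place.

CO₂: 5.35 × ln(650/337) = 5.35 × ln(1.92878) = 5.35 × 0.65689 = 3.5144 W/m².
CH₄: 0.036 × (√2577 − √719) = 0.036 × (50.7642 − 26.8142) = 0.036 × 23.9500 = 0.8622 W/m².
Total ΔF = 3.5144 + 0.8622 = 4.3766 W/m².
ΔT = λ ΔF = 1.02 × 4.38 = 4.4676 K.

ΔF = 4.38 W/m²; ΔT = 4.5 K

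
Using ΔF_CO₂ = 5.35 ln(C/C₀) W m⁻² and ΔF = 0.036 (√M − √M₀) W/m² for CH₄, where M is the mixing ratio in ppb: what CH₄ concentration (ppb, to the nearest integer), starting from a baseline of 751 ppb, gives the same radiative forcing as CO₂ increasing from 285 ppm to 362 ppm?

M ≈ 3962 ppb

CO₂ forcing: 5.35 × ln(362/285) = 5.35 × 0.239155 = 1.27948 W/m².
Set 0.036(√M − √751) = 1.27948: √M = 1.27948/0.036 + √751 = 35.5411 + 27.4044 = 62.9455.
M = (62.9455)² = 3962.14 ppb.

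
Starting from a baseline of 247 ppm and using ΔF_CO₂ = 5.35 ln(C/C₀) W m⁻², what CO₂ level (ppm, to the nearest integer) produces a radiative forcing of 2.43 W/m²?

C ≈ 389 ppm

Set 5.35 ln(C/247) = 2.43, so ln(C/247) = 2.43/5.35 = 0.45421.
Then C/247 = e^0.45421 = 1.57493, giving C = 247 × 1.57493 = 389.01 ppm.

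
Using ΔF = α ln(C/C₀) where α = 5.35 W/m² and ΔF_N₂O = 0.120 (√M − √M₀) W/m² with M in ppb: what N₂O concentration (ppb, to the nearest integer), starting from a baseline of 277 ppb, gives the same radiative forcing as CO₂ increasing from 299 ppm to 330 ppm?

M ≈ 443 ppb

CO₂ forcing: 5.35 × ln(330/299) = 5.35 × 0.098649 = 0.52777 W/m².
Set 0.120(√M − √277) = 0.52777: √M = 0.52777/0.120 + √277 = 4.3981 + 16.6433 = 21.0414.
M = (21.0414)² = 442.74 ppb.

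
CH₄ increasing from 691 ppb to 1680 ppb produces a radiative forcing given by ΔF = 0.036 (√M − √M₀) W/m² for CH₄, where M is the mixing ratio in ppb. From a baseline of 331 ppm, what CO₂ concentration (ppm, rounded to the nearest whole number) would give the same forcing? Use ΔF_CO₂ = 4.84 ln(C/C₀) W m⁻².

CH₄ forcing: 0.036 × (√1680 − √691) = 0.036 × (40.9878 − 26.2869) = 0.036 × 14.7009 = 0.52923 W/m².
Set 4.84 ln(C/331) = 0.52923: ln(C/331) = 0.52923/4.84 = 0.10935, so C = 331 × e^0.10935 = 331 × 1.11555 = 369.25 ppm.

C ≈ 369 ppm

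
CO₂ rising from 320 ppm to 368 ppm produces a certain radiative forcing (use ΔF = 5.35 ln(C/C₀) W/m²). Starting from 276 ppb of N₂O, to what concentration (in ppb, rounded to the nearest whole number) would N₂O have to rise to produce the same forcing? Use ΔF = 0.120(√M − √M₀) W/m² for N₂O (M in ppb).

CO₂ forcing: 5.35 × ln(368/320) = 5.35 × 0.139762 = 0.74773 W/m².
Set 0.120(√M − √276) = 0.74773: √M = 0.74773/0.120 + √276 = 6.2311 + 16.6132 = 22.8443.
M = (22.8443)² = 521.86 ppb.

M ≈ 522 ppb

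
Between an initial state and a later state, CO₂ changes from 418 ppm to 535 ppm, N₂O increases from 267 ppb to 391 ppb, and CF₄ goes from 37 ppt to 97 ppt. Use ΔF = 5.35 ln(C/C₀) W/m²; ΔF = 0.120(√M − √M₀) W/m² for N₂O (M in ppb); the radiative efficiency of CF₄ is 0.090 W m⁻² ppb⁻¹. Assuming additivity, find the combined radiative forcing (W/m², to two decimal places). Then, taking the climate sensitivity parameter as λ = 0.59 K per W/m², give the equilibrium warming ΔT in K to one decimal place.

CO₂: 5.35 × ln(535/418) = 5.35 × ln(1.27990) = 5.35 × 0.24678 = 1.3203 W/m².
N₂O: 0.120 × (√391 − √267) = 0.120 × (19.7737 − 16.3401) = 0.120 × 3.4336 = 0.4120 W/m².
CF₄: Δ = 97 − 37 = 60 ppt = 0.060 ppb; ΔF = 0.090 × 0.060 = 0.0054 W/m².
Total ΔF = 1.3203 + 0.4120 + 0.0054 = 1.7377 W/m².
ΔT = λ ΔF = 0.59 × 1.74 = 1.0266 K.

ΔF = 1.74 W/m²; ΔT = 1.0 K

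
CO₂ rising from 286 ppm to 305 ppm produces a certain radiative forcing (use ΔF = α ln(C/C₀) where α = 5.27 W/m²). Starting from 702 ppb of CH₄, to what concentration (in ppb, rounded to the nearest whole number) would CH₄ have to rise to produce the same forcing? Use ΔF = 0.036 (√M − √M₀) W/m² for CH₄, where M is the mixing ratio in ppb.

M ≈ 1290 ppb

CO₂ forcing: 5.27 × ln(305/286) = 5.27 × 0.064320 = 0.33897 W/m².
Set 0.036(√M − √702) = 0.33897: √M = 0.33897/0.036 + √702 = 9.4158 + 26.4953 = 35.9111.
M = (35.9111)² = 1289.61 ppb.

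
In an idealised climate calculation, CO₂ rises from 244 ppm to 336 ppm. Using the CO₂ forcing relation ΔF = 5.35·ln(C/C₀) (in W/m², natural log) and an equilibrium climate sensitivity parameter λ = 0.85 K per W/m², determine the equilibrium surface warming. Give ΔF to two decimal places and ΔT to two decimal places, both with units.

CO₂: 5.35 × ln(336/244) = 5.35 × ln(1.37705) = 5.35 × 0.31994 = 1.7117 W/m².
ΔT = λ ΔF = 0.85 × 1.71 = 1.4535 K.

ΔF = 1.71 W/m²; ΔT = 1.45 K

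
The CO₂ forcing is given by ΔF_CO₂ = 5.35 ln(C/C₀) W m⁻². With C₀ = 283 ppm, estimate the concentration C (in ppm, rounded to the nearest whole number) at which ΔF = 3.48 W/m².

C ≈ 542 ppm

Set 5.35 ln(C/283) = 3.48, so ln(C/283) = 3.48/5.35 = 0.65047.
Then C/283 = e^0.65047 = 1.91644, giving C = 283 × 1.91644 = 542.35 ppm.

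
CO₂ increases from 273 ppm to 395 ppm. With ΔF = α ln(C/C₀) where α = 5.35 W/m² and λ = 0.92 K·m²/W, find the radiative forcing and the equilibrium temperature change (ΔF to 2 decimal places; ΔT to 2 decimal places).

ΔF = 1.98 W/m²; ΔT = 1.82 K

CO₂: 5.35 × ln(395/273) = 5.35 × ln(1.44689) = 5.35 × 0.36942 = 1.9764 W/m².
ΔT = λ ΔF = 0.92 × 1.98 = 1.8216 K.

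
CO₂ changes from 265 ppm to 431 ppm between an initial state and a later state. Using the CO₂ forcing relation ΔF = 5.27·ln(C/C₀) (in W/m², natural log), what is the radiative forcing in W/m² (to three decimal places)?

ΔF = 2.563 W/m²

CO₂ absorption bands are partially saturated, so forcing scales with the logarithm of the concentration ratio.
CO₂: 5.27 × ln(431/265) = 5.27 × ln(1.62642) = 5.27 × 0.48638 = 2.5632 W/m².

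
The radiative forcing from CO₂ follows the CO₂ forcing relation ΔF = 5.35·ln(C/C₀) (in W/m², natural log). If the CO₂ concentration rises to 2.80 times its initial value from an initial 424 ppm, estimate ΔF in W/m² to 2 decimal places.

Because the forcing depends only on the ratio C/C₀, the initial concentration does not enter.
ΔF = 5.35 × ln(2.80) = 5.35 × 1.02962 = 5.5085 W/m².

ΔF = 5.51 W/m²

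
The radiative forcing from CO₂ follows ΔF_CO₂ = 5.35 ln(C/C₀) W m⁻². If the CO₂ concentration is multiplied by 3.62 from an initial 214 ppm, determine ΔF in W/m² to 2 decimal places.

ΔF = 6.88 W/m²

Because the forcing depends only on the ratio C/C₀, the initial concentration does not enter.
ΔF = 5.35 × ln(3.62) = 5.35 × 1.28647 = 6.8826 W/m².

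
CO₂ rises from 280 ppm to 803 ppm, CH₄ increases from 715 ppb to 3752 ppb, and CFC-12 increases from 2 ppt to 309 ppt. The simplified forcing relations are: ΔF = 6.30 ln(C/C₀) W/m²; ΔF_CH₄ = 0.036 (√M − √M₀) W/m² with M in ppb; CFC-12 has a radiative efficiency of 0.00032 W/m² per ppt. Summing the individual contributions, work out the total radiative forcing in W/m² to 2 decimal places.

ΔF = 7.98 W/m²

CO₂: 6.30 × ln(803/280) = 6.30 × ln(2.86786) = 6.30 × 1.05357 = 6.6375 W/m².
CH₄: 0.036 × (√3752 − √715) = 0.036 × (61.2536 − 26.7395) = 0.036 × 34.5141 = 1.2425 W/m².
CFC-12: ΔF = 0.00032 × (309 − 2) = 0.00032 × 307 = 0.0982 W/m².
Total ΔF = 6.6375 + 1.2425 + 0.0982 = 7.9782 W/m².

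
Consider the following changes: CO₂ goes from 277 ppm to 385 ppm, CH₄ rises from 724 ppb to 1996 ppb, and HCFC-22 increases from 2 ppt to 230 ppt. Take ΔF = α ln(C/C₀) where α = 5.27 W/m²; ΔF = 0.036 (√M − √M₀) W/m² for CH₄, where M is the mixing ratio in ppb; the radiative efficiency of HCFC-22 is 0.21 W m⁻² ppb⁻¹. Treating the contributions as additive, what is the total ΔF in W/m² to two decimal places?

CO₂: 5.27 × ln(385/277) = 5.27 × ln(1.38989) = 5.27 × 0.32922 = 1.7350 W/m².
CH₄: 0.036 × (√1996 − √724) = 0.036 × (44.6766 − 26.9072) = 0.036 × 17.7694 = 0.6397 W/m².
HCFC-22: Δ = 230 − 2 = 228 ppt = 0.228 ppb; ΔF = 0.21 × 0.228 = 0.0479 W/m².
Total ΔF = 1.7350 + 0.6397 + 0.0479 = 2.4226 W/m².

ΔF = 2.42 W/m²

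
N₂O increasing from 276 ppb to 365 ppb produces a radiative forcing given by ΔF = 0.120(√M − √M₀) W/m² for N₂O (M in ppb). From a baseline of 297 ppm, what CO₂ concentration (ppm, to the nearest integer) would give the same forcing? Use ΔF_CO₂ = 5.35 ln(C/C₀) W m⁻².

C ≈ 314 ppm

N₂O forcing: 0.120 × (√365 − √276) = 0.120 × (19.1050 − 16.6132) = 0.120 × 2.4918 = 0.29902 W/m².
Set 5.35 ln(C/297) = 0.29902: ln(C/297) = 0.29902/5.35 = 0.05589, so C = 297 × e^0.05589 = 297 × 1.05748 = 314.07 ppm.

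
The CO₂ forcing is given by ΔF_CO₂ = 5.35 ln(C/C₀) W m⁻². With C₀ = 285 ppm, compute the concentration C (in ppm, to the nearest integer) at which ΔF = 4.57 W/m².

Set 5.35 ln(C/285) = 4.57, so ln(C/285) = 4.57/5.35 = 0.85421.
Then C/285 = e^0.85421 = 2.34952, giving C = 285 × 2.34952 = 669.61 ppm.

C ≈ 670 ppm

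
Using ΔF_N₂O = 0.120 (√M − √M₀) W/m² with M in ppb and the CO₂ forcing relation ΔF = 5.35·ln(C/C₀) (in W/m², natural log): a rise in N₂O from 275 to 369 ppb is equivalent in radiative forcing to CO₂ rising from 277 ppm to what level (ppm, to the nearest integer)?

N₂O forcing: 0.120 × (√369 − √275) = 0.120 × (19.2094 − 16.5831) = 0.120 × 2.6263 = 0.31516 W/m².
Set 5.35 ln(C/277) = 0.31516: ln(C/277) = 0.31516/5.35 = 0.05891, so C = 277 × e^0.05891 = 277 × 1.06068 = 293.81 ppm.

C ≈ 294 ppm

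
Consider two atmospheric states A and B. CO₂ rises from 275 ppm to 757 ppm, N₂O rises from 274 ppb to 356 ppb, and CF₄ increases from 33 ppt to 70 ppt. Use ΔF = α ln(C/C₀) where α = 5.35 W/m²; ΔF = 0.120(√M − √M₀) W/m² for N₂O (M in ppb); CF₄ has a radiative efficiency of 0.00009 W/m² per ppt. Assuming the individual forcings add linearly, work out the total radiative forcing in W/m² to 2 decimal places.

CO₂: 5.35 × ln(757/275) = 5.35 × ln(2.75273) = 5.35 × 1.01259 = 5.4174 W/m².
N₂O: 0.120 × (√356 − √274) = 0.120 × (18.8680 − 16.5529) = 0.120 × 2.3151 = 0.2778 W/m².
CF₄: ΔF = 0.00009 × (70 − 33) = 0.00009 × 37 = 0.0033 W/m².
Total ΔF = 5.4174 + 0.2778 + 0.0033 = 5.6985 W/m².

ΔF = 5.70 W/m²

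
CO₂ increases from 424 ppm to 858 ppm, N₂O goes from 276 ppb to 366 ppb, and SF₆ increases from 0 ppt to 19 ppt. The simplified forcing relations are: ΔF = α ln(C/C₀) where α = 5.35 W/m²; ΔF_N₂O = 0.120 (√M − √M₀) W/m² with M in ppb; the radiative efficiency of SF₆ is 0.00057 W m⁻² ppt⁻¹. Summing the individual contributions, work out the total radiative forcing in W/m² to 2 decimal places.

ΔF = 4.08 W/m²

CO₂: 5.35 × ln(858/424) = 5.35 × ln(2.02358) = 5.35 × 0.70487 = 3.7711 W/m².
N₂O: 0.120 × (√366 − √276) = 0.120 × (19.1311 − 16.6132) = 0.120 × 2.5179 = 0.3021 W/m².
SF₆: ΔF = 0.00057 × (19 − 0) = 0.00057 × 19 = 0.0108 W/m².
Total ΔF = 3.7711 + 0.3021 + 0.0108 = 4.0840 W/m².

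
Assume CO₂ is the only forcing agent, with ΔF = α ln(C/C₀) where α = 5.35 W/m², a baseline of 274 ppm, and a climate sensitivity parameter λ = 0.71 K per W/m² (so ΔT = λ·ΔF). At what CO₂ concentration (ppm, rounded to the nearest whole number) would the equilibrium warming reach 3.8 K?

Required forcing: ΔF = ΔT/λ = 3.8/0.71 = 5.3521 W/m².
Then ln(C/274) = ΔF/5.35 = 5.3521/5.35 = 1.00039.
So C = 274 × e^1.00039 = 274 × 2.71934 = 745.10 ppm.

C ≈ 745 ppm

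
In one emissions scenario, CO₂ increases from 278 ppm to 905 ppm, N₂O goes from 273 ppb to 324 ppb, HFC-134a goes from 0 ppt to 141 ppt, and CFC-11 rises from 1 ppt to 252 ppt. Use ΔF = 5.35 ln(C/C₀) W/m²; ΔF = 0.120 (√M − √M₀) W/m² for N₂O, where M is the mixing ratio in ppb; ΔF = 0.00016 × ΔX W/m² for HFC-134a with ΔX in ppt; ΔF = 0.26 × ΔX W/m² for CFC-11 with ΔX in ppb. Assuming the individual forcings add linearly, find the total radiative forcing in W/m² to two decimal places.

ΔF = 6.58 W/m²

CO₂: 5.35 × ln(905/278) = 5.35 × ln(3.25540) = 5.35 × 1.18032 = 6.3147 W/m².
N₂O: 0.120 × (√324 − √273) = 0.120 × (18.0000 − 16.5227) = 0.120 × 1.4773 = 0.1773 W/m².
HFC-134a: ΔF = 0.00016 × (141 − 0) = 0.00016 × 141 = 0.0226 W/m².
CFC-11: Δ = 252 − 1 = 251 ppt = 0.251 ppb; ΔF = 0.26 × 0.251 = 0.0653 W/m².
Total ΔF = 6.3147 + 0.1773 + 0.0226 + 0.0653 = 6.5799 W/m².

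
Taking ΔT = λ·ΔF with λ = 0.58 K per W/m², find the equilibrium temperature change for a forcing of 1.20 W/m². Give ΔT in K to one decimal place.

ΔT = 0.7 K

ΔT = λ ΔF = 0.58 × 1.20 = 0.6960 K.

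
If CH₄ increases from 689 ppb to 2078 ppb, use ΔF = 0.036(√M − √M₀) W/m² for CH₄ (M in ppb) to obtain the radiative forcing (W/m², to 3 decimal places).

ΔF = 0.696 W/m²

CH₄: 0.036 × (√2078 − √689) = 0.036 × (45.5851 − 26.2488) = 0.036 × 19.3363 = 0.6961 W/m².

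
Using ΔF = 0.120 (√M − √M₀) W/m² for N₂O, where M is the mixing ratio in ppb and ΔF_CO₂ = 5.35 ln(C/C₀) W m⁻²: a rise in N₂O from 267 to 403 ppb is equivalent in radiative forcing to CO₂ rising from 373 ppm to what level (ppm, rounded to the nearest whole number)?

C ≈ 406 ppm

N₂O forcing: 0.120 × (√403 − √267) = 0.120 × (20.0749 − 16.3401) = 0.120 × 3.7348 = 0.44818 W/m².
Set 5.35 ln(C/373) = 0.44818: ln(C/373) = 0.44818/5.35 = 0.08377, so C = 373 × e^0.08377 = 373 × 1.08738 = 405.59 ppm.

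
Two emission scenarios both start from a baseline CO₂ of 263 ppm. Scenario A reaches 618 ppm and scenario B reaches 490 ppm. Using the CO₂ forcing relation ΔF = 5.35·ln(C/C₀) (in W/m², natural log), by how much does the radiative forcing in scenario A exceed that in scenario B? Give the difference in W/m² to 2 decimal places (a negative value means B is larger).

ΔF_A = 5.35 ln(618/263) = 5.35 × 0.85433 = 4.5707 W/m².
ΔF_B = 5.35 ln(490/263) = 5.35 × 0.62225 = 3.3290 W/m².
Difference: 4.5707 − 3.3290 = 1.2417 W/m².

ΔF_A − ΔF_B = 1.24 W/m²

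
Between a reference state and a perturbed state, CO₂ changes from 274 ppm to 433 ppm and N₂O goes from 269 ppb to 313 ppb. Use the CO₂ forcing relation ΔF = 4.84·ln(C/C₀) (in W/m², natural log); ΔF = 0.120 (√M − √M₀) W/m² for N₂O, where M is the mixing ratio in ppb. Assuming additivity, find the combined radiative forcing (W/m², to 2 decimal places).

CO₂: 4.84 × ln(433/274) = 4.84 × ln(1.58029) = 4.84 × 0.45761 = 2.2148 W/m².
N₂O: 0.120 × (√313 − √269) = 0.120 × (17.6918 − 16.4012) = 0.120 × 1.2906 = 0.1549 W/m².
Total ΔF = 2.2148 + 0.1549 = 2.3697 W/m².

ΔF = 2.37 W/m²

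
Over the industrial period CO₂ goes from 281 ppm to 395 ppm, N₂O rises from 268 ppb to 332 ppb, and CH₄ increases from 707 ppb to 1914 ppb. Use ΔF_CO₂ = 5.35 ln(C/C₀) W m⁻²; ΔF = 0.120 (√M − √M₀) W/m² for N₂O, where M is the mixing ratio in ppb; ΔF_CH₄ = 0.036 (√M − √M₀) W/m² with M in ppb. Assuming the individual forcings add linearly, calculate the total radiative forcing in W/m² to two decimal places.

ΔF = 2.66 W/m²

CO₂: 5.35 × ln(395/281) = 5.35 × ln(1.40569) = 5.35 × 0.34053 = 1.8218 W/m².
N₂O: 0.120 × (√332 − √268) = 0.120 × (18.2209 − 16.3707) = 0.120 × 1.8502 = 0.2220 W/m².
CH₄: 0.036 × (√1914 − √707) = 0.036 × (43.7493 − 26.5895) = 0.036 × 17.1598 = 0.6178 W/m².
Total ΔF = 1.8218 + 0.2220 + 0.6178 = 2.6616 W/m².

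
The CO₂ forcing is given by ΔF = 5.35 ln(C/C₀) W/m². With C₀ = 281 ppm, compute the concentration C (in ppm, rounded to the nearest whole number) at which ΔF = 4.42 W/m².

C ≈ 642 ppm

Set 5.35 ln(C/281) = 4.42, so ln(C/281) = 4.42/5.35 = 0.82617.
Then C/281 = e^0.82617 = 2.28455, giving C = 281 × 2.28455 = 641.96 ppm.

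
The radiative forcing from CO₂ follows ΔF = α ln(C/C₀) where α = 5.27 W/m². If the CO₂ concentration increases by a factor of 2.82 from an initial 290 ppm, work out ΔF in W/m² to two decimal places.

ΔF = 5.27 × ln(2.82) = 5.27 × 1.03674 = 5.4636 W/m².

ΔF = 5.46 W/m²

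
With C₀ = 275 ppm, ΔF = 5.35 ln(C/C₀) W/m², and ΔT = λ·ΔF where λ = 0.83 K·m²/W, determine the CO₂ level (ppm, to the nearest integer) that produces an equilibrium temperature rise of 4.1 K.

C ≈ 692 ppm

Required forcing: ΔF = ΔT/λ = 4.1/0.83 = 4.9398 W/m².
Then ln(C/275) = ΔF/5.35 = 4.9398/5.35 = 0.92333.
So C = 275 × e^0.92333 = 275 × 2.51766 = 692.36 ppm.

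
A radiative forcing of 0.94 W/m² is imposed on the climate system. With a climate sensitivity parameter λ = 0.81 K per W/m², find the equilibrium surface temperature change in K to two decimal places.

ΔT = λ ΔF = 0.81 × 0.94 = 0.7614 K.

ΔT = 0.76 K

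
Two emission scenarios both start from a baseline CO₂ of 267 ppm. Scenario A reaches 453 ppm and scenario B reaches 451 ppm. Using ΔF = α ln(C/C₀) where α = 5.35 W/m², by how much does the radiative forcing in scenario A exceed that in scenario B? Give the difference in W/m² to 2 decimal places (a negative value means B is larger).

ΔF_A − ΔF_B = 0.02 W/m²

ΔF_A = 5.35 ln(453/267) = 5.35 × 0.52864 = 2.8282 W/m².
ΔF_B = 5.35 ln(451/267) = 5.35 × 0.52422 = 2.8046 W/m².
Difference: 2.8282 − 2.8046 = 0.0236 W/m².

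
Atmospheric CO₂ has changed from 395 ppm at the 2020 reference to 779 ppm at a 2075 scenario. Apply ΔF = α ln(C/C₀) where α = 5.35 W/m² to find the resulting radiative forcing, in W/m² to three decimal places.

ΔF = 3.633 W/m²

CO₂: 5.35 × ln(779/395) = 5.35 × ln(1.97215) = 5.35 × 0.67912 = 3.6333 W/m².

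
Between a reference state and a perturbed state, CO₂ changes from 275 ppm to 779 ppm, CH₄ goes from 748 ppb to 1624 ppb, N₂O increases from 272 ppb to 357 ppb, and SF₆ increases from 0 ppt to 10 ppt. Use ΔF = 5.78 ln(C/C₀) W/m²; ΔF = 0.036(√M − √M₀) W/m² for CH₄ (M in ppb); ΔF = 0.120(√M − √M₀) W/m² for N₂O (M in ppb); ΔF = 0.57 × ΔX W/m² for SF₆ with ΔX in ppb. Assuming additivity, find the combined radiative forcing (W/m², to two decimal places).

CO₂: 5.78 × ln(779/275) = 5.78 × ln(2.83273) = 5.78 × 1.04124 = 6.0184 W/m².
CH₄: 0.036 × (√1624 − √748) = 0.036 × (40.2989 − 27.3496) = 0.036 × 12.9493 = 0.4662 W/m².
N₂O: 0.120 × (√357 − √272) = 0.120 × (18.8944 − 16.4924) = 0.120 × 2.4020 = 0.2882 W/m².
SF₆: Δ = 10 − 0 = 10 ppt = 0.010 ppb; ΔF = 0.57 × 0.010 = 0.0057 W/m².
Total ΔF = 6.0184 + 0.4662 + 0.2882 + 0.0057 = 6.7785 W/m².

ΔF = 6.78 W/m²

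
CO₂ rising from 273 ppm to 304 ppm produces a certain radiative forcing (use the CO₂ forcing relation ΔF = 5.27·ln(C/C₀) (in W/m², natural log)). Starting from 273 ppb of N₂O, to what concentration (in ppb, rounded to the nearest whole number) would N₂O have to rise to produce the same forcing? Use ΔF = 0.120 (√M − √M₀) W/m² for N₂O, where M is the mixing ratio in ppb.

M ≈ 451 ppb

CO₂ forcing: 5.27 × ln(304/273) = 5.27 × 0.107556 = 0.56682 W/m².
Set 0.120(√M − √273) = 0.56682: √M = 0.56682/0.120 + √273 = 4.7235 + 16.5227 = 21.2462.
M = (21.2462)² = 451.40 ppb.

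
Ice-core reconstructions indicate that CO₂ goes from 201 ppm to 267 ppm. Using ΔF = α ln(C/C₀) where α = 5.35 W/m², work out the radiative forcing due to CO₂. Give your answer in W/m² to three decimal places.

CO₂ absorption bands are partially saturated, so forcing scales with the logarithm of the concentration ratio.
CO₂: 5.35 × ln(267/201) = 5.35 × ln(1.32836) = 5.35 × 0.28395 = 1.5191 W/m².

ΔF = 1.519 W/m²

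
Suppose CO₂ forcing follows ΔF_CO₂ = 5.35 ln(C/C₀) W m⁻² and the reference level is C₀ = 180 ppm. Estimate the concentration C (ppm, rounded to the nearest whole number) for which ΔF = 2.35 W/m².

C ≈ 279 ppm

Set 5.35 ln(C/180) = 2.35, so ln(C/180) = 2.35/5.35 = 0.43925.
Then C/180 = e^0.43925 = 1.55154, giving C = 180 × 1.55154 = 279.28 ppm.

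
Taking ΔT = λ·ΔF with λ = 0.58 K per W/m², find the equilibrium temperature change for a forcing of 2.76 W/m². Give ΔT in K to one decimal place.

ΔT = λ ΔF = 0.58 × 2.76 = 1.6008 K.

ΔT = 1.6 K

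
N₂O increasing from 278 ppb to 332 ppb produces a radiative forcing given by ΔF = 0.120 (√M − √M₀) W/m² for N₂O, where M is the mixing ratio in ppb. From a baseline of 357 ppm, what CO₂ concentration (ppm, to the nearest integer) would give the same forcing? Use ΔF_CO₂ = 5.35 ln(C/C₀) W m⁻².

C ≈ 370 ppm

N₂O forcing: 0.120 × (√332 − √278) = 0.120 × (18.2209 − 16.6733) = 0.120 × 1.5476 = 0.18571 W/m².
Set 5.35 ln(C/357) = 0.18571: ln(C/357) = 0.18571/5.35 = 0.03471, so C = 357 × e^0.03471 = 357 × 1.03532 = 369.61 ppm.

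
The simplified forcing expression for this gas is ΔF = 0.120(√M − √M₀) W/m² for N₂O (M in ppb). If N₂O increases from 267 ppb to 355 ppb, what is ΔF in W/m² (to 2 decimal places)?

ΔF = 0.30 W/m²

N₂O: 0.120 × (√355 − √267) = 0.120 × (18.8414 − 16.3401) = 0.120 × 2.5013 = 0.3002 W/m².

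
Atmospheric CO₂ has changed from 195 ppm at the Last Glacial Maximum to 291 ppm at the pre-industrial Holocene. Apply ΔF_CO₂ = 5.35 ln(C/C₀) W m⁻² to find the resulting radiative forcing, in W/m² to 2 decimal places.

CO₂ absorption bands are partially saturated, so forcing scales with the logarithm of the concentration ratio.
CO₂: 5.35 × ln(291/195) = 5.35 × ln(1.49231) = 5.35 × 0.40033 = 2.1418 W/m².

ΔF = 2.14 W/m²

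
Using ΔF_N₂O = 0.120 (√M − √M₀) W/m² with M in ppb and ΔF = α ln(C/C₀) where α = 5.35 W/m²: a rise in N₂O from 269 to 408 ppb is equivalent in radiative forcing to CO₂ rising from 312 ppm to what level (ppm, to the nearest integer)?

N₂O forcing: 0.120 × (√408 − √269) = 0.120 × (20.1990 − 16.4012) = 0.120 × 3.7978 = 0.45574 W/m².
Set 5.35 ln(C/312) = 0.45574: ln(C/312) = 0.45574/5.35 = 0.08519, so C = 312 × e^0.08519 = 312 × 1.08892 = 339.74 ppm.

C ≈ 340 ppm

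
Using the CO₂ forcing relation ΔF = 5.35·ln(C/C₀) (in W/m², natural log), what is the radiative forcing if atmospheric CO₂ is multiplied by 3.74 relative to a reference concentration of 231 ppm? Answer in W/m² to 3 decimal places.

ΔF = 7.057 W/m²

Because the forcing depends only on the ratio C/C₀, the initial concentration does not enter.
ΔF = 5.35 × ln(3.74) = 5.35 × 1.31909 = 7.0571 W/m².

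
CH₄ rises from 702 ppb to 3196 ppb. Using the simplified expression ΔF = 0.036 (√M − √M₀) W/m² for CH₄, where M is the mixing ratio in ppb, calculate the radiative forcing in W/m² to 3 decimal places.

CH₄: 0.036 × (√3196 − √702) = 0.036 × (56.5332 − 26.4953) = 0.036 × 30.0379 = 1.0814 W/m².

ΔF = 1.081 W/m²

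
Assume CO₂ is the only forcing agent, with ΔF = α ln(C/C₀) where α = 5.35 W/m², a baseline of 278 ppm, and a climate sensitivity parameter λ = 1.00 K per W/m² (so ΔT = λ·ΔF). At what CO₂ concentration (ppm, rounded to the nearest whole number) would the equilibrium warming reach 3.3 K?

C ≈ 515 ppm

Required forcing: ΔF = ΔT/λ = 3.3/1.00 = 3.3000 W/m².
Then ln(C/278) = ΔF/5.35 = 3.3000/5.35 = 0.61682.
So C = 278 × e^0.61682 = 278 × 1.85303 = 515.14 ppm.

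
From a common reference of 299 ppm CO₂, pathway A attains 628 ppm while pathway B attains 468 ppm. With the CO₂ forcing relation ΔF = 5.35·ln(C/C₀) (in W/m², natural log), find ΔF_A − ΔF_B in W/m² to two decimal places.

ΔF_A = 5.35 ln(628/299) = 5.35 × 0.74210 = 3.9702 W/m².
ΔF_B = 5.35 ln(468/299) = 5.35 × 0.44802 = 2.3969 W/m².
Difference: 3.9702 − 2.3969 = 1.5733 W/m².
(Equivalently, ΔF_A − ΔF_B = 5.35 ln(628/468) = 5.35 × 0.29407 = 1.5733 W/m².)

ΔF_A − ΔF_B = 1.57 W/m²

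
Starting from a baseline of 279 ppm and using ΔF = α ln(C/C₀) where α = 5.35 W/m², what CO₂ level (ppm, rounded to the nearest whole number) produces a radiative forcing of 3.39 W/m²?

C ≈ 526 ppm

Set 5.35 ln(C/279) = 3.39, so ln(C/279) = 3.39/5.35 = 0.63364.
Then C/279 = e^0.63364 = 1.88446, giving C = 279 × 1.88446 = 525.76 ppm.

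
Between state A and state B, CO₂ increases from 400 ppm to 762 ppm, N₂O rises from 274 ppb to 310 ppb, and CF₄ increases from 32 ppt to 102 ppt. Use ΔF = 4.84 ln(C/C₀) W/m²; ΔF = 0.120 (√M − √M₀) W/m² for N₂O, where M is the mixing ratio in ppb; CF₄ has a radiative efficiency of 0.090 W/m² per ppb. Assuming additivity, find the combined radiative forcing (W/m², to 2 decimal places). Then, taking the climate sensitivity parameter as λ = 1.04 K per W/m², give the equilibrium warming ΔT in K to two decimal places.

ΔF = 3.25 W/m²; ΔT = 3.38 K

CO₂: 4.84 × ln(762/400) = 4.84 × ln(1.90500) = 4.84 × 0.64448 = 3.1193 W/m².
N₂O: 0.120 × (√310 − √274) = 0.120 × (17.6068 − 16.5529) = 0.120 × 1.0539 = 0.1265 W/m².
CF₄: Δ = 102 − 32 = 70 ppt = 0.070 ppb; ΔF = 0.090 × 0.070 = 0.0063 W/m².
Total ΔF = 3.1193 + 0.1265 + 0.0063 = 3.2521 W/m².
ΔT = λ ΔF = 1.04 × 3.25 = 3.3800 K.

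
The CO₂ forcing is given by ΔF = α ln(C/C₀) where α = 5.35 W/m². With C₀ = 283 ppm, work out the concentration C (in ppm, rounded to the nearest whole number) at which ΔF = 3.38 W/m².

Set 5.35 ln(C/283) = 3.38, so ln(C/283) = 3.38/5.35 = 0.63178.
Then C/283 = e^0.63178 = 1.88096, giving C = 283 × 1.88096 = 532.31 ppm.

C ≈ 532 ppm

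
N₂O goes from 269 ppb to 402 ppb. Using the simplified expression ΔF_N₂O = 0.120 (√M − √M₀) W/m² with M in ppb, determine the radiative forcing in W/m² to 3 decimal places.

N₂O: 0.120 × (√402 − √269) = 0.120 × (20.0499 − 16.4012) = 0.120 × 3.6487 = 0.4378 W/m².

ΔF = 0.438 W/m²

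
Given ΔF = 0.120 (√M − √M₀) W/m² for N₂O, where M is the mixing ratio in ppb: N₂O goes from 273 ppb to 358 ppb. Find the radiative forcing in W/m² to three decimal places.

N₂O: 0.120 × (√358 − √273) = 0.120 × (18.9209 − 16.5227) = 0.120 × 2.3982 = 0.2878 W/m².

ΔF = 0.288 W/m²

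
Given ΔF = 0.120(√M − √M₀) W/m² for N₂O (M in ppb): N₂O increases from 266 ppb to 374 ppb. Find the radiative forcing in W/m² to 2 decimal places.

N₂O: 0.120 × (√374 − √266) = 0.120 × (19.3391 − 16.3095) = 0.120 × 3.0296 = 0.3636 W/m².

ΔF = 0.36 W/m²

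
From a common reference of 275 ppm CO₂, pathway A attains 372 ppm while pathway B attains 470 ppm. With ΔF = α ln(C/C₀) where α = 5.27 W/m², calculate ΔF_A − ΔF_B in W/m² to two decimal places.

ΔF_A = 5.27 ln(372/275) = 5.27 × 0.30212 = 1.5922 W/m².
ΔF_B = 5.27 ln(470/275) = 5.27 × 0.53596 = 2.8245 W/m².
Difference: 1.5922 − 2.8245 = -1.2323 W/m².

ΔF_A − ΔF_B = -1.23 W/m²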